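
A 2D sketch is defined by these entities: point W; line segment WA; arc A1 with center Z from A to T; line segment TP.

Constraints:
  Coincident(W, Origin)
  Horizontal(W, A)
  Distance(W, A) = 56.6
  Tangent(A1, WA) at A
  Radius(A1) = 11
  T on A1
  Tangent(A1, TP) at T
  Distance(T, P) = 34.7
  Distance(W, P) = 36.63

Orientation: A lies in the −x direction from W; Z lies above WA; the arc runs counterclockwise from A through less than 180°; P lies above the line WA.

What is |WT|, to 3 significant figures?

49.0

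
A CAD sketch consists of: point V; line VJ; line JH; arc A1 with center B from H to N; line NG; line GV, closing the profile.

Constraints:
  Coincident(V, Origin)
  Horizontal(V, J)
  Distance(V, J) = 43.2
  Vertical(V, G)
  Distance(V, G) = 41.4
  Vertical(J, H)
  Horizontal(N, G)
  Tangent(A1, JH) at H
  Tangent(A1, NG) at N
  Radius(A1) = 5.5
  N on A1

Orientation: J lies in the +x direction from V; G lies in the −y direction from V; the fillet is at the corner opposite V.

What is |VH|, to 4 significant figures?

56.17

The virtual corner opposite V is at (43.20, -41.40). Tangency of A1 to JH means the radius BH is perpendicular to JH and tangency of A1 to NG means the radius BN is perpendicular to NG, with radius 5.5, so the center B sits 5.5 in from both sides at B = (37.70, -35.90). That places the tangent points at H = (43.20, -35.90) on JH and N = (37.70, -41.40) on NG. Then |VH| = |H − V| = 56.17.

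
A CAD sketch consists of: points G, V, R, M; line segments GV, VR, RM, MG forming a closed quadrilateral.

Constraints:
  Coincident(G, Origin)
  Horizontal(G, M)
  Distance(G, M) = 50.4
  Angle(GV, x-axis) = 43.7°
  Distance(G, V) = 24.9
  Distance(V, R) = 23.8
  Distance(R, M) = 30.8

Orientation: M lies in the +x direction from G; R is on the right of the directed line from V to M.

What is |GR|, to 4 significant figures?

21.30

Checks: |VR| = 23.80 ✓; |RM| = 30.80 ✓.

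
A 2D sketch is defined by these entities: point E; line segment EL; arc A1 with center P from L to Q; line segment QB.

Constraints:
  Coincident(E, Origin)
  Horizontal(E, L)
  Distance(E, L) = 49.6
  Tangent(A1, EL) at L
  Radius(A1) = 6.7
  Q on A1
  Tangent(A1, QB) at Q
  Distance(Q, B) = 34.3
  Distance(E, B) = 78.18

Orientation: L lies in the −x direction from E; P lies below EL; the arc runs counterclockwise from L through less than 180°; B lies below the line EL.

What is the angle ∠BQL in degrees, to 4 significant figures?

147.1°

Checks: |PQ| = 6.700 ✓; ∠(PQ, QB) = 90.00° ✓; |QB| = 34.30 ✓; |EB| = 78.18 ✓.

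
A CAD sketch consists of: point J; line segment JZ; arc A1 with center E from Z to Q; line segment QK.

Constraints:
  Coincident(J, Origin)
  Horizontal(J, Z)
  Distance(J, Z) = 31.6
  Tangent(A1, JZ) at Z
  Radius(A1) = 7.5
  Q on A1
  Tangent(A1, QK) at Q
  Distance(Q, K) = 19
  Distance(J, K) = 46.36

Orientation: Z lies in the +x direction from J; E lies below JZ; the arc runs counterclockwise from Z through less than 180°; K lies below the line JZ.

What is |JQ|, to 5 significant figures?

28.507

J is at the origin; J and Z share the same y with |JZ| = 31.6 and Z on the +x side, so Z = (31.600, 0.0000). Tangency of A1 to JZ means the radius EZ is perpendicular to JZ, so E = Z + (0, -7.5) = (31.600, -7.5000). Since EQ ⟂ QK (tangency), |EK| = √(7.5² + 19.0²) = 20.427 regardless of where Q sits on A1. So K lies on both circle(J, 46.36) and circle(E, 20.427); the below-JZ intersection is K = (37.687, -26.999). Q is the foot of the tangent from K: Q = (25.761, -12.208).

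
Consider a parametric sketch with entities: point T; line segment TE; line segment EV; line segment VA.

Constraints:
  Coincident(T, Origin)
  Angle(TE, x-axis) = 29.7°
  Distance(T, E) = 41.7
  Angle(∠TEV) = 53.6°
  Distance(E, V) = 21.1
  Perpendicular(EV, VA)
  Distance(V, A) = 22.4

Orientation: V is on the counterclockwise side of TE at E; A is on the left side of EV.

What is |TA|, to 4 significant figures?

11.74

T is at the origin; TE runs at 29.7° with length 41.7, so E = 41.7·(cos 29.7°, sin 29.7°) = (36.22, 20.66). ∠TEV = 53.6°, so EV runs at 29.7° + (180° − 53.6°) = 156.1° from the x-axis; with |EV| = 21.1, V = E + 21.1·(cos 156.1°, sin 156.1°) = (16.93, 29.21). The perpendicularity gives VA at right angles to EV; with |VA| = 22.4 on the left of EV, A = V + 22.4·(-0.4051, -0.9143) = (7.856, 8.730). Then |TA| = |A − T| = 11.74.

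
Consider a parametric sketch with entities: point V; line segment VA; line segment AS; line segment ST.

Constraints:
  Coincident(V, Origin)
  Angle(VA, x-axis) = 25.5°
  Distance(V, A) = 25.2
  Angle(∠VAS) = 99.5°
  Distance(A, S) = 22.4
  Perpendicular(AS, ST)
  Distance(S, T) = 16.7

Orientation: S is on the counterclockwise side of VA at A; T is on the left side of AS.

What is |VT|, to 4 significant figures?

27.78

∠VAS = 99.5°, so AS runs at 25.5° + (180° − 99.5°) = 106.0° from the x-axis; with |AS| = 22.4, S = A + 22.4·(cos 106.0°, sin 106.0°) = (16.57, 32.38). AS is perpendicular to ST; with |ST| = 16.7 on the left of AS, T = S + 16.7·(-0.9613, -0.2756) = (0.5178, 27.78). Then |VT| = |T − V| = 27.78.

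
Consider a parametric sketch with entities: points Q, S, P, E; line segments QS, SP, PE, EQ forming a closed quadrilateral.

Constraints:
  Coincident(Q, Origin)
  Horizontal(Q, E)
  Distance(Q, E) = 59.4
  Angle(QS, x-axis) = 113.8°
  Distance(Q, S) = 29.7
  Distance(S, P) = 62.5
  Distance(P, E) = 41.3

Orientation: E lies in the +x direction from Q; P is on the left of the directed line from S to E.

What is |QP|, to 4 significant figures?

63.40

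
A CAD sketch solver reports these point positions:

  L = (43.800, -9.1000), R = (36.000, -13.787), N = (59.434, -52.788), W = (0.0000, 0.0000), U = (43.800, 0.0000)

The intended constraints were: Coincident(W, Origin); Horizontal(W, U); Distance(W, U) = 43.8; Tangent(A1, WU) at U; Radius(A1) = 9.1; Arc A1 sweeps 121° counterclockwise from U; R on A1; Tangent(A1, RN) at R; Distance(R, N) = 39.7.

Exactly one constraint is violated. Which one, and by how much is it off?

Distance(R, N) = 39.7 — off by 5.80.

W = (0.00, 0.00) ✓; W.y = 0.00, U.y = 0.00 ✓; |WU| = 43.80 ✓; ∠(LU, UW) = 90.00° ✓; |LU| = 9.100 ✓; bearing(L→R) − bearing(L→U) = 121.0° ✓; |LR| = 9.100 ✓; ∠(LR, RN) = 90.00° ✓; |RN| = 45.50 ✗.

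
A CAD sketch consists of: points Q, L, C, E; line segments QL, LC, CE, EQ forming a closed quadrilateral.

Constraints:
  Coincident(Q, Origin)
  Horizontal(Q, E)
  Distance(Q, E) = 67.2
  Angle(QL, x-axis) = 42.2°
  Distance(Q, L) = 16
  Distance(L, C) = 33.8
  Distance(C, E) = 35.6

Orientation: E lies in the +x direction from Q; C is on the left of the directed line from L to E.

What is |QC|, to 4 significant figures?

49.35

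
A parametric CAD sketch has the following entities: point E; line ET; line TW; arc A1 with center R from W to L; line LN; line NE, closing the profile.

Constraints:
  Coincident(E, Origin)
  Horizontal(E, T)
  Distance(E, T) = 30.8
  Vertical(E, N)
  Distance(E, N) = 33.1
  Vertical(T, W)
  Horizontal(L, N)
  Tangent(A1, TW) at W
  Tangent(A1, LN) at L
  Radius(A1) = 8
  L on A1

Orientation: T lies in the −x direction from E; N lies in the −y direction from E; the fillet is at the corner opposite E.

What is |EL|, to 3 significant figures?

40.2

The virtual corner opposite E is at (-30.8, -33.1). The tangent condition forces RW to be normal to TW and since A1 is tangent to LN there, RL ⟂ LN, with radius 8.0, so the center R sits 8.0 in from both sides at R = (-22.8, -25.1). That places the tangent points at W = (-30.8, -25.1) on TW and L = (-22.8, -33.1) on LN. Then |EL| = |L − E| = 40.2.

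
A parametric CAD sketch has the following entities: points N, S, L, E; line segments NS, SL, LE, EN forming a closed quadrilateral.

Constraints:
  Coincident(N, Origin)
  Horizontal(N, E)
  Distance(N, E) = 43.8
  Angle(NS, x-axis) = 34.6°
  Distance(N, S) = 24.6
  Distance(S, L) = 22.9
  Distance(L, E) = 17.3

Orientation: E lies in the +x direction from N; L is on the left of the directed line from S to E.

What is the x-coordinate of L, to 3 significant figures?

42.9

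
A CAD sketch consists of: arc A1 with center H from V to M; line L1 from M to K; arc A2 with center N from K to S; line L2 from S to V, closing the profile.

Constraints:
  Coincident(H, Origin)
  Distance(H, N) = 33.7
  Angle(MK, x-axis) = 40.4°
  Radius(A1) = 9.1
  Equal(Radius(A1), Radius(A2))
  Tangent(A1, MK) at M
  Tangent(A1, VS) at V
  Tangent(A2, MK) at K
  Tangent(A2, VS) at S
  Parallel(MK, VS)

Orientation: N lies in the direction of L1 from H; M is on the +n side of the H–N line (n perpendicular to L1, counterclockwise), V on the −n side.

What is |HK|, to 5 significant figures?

34.907

The slot axis is L1's direction at 40.4°, so u = (cos 40.4°, sin 40.4°) = (0.76154, 0.64812) and n = (−sin 40.4°, cos 40.4°) = (-0.64812, 0.76154). H is at the origin and N lies 33.7 along u from H, so N = 33.7·u = (25.664, 21.842). Tangency of A1 to both parallel lines with radius 9.1 puts M and V at H ± 9.1·n: M = (-5.8979, 6.9300), V = (5.8979, -6.9300). Equal radii place K and S the same way about N: K = N + 9.1·n = (19.766, 28.772), S = N − 9.1·n = (31.562, 14.912). Then |HK| = |K − H| = 34.907.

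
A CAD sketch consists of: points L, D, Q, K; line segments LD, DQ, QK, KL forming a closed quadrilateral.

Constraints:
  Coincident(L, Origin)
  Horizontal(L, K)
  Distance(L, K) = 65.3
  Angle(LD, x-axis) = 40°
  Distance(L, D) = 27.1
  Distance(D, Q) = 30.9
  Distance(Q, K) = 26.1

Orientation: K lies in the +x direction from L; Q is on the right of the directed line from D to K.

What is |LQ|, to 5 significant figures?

40.631

L is at the origin; L and K share the same y with |LK| = 65.3 and K in +x, so K = (65.3, 0). LD runs at 40.0° with |LD| = 27.1, so D = (20.760, 17.420). Q is determined by |DQ| = 30.9 and |QK| = 26.1 together: it lies at the intersection of circle(D, 30.9) and circle(K, 26.1). With |DK| = 47.825, the foot of the radical line on DK is 26.773 from D and the perpendicular offset is √(30.9² − 26.773²) = 15.428. Taking the right-of-DK solution: Q = (40.075, -6.6999).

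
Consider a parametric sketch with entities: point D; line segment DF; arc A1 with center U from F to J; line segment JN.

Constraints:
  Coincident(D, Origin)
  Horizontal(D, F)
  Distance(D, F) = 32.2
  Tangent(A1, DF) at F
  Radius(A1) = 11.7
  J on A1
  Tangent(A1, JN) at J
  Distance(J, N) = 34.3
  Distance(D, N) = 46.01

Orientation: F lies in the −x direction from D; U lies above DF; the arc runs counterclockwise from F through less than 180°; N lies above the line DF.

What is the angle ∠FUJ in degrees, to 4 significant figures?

80.29°

D is at the origin; D and F share the same y with |DF| = 32.2 and F on the −x side, so F = (-32.20, 0.000). A1 meets DF tangentially, so UF is at right angles to DF, so U = F + (0, 11.7) = (-32.20, 11.70). Since UJ ⟂ JN (tangency), |UN| = √(11.7² + 34.3²) = 36.24 regardless of where J sits on A1. So N lies on both circle(D, 46.01) and circle(U, 36.24); the above-DF intersection is N = (-14.88, 43.54). J is the foot of the tangent from N: J = (-20.67, 9.727).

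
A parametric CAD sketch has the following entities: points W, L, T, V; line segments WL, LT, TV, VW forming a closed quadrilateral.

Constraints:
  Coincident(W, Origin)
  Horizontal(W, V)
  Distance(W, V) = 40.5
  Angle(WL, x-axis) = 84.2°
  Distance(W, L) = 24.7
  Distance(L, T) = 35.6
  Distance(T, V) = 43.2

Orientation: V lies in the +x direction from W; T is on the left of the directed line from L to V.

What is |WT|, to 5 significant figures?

53.997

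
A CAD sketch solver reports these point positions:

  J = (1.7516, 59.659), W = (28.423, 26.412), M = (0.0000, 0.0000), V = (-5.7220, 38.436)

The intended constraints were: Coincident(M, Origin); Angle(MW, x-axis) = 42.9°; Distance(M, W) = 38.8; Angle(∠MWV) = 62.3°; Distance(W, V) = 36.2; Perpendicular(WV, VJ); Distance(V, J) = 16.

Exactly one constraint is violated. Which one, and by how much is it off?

Distance(V, J) = 16 — off by 6.50.

M = (0.00, 0.00) ✓; MW at 42.90° ✓; |MW| = 38.80 ✓; ∠MWV = 62.30° ✓; |WV| = 36.20 ✓; ∠(WV, VJ) = 90.00° ✓; |VJ| = 22.50 ✗.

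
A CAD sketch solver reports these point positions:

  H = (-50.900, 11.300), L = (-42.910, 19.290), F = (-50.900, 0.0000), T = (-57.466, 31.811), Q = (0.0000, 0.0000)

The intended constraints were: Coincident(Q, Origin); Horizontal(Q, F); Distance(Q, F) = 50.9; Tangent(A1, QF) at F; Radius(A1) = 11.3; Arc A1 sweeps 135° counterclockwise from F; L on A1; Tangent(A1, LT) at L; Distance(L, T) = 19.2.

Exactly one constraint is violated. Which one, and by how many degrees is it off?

Tangent(A1, LT) at L — off by 4.30°.

Q = (0.00, 0.00) ✓; Q.y = 0.00, F.y = 0.00 ✓; |QF| = 50.90 ✓; ∠(HF, FQ) = 90.00° ✓; |HF| = 11.30 ✓; bearing(H→L) − bearing(H→F) = 135.0° ✓; |HL| = 11.30 ✓; ∠(HL, LT) = 85.70° ✗; |LT| = 19.20 ✓.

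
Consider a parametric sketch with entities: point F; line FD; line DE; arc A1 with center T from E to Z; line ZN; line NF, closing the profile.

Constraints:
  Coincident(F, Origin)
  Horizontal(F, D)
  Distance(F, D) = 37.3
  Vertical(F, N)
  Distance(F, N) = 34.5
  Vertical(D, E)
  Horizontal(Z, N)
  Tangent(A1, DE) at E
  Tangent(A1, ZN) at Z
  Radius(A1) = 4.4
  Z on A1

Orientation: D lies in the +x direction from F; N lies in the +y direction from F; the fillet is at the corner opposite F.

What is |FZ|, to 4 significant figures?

47.67

The virtual corner opposite F is at (37.30, 34.50). Tangency of A1 to DE means the radius TE is perpendicular to DE and the tangent condition forces TZ to be normal to ZN, with radius 4.4, so the center T sits 4.4 in from both sides at T = (32.90, 30.10). That places the tangent points at E = (37.30, 30.10) on DE and Z = (32.90, 34.50) on ZN. Then |FZ| = |Z − F| = 47.67.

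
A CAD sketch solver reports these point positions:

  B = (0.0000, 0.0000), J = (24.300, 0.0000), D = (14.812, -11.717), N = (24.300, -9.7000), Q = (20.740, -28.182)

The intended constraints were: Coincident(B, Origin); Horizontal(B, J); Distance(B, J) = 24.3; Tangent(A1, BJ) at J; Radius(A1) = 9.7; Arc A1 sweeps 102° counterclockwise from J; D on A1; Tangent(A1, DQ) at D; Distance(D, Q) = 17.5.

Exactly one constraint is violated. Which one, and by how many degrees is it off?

Tangent(A1, DQ) at D — off by 7.80°.

B = (0.00, 0.00) ✓; B.y = 0.00, J.y = 0.00 ✓; |BJ| = 24.30 ✓; ∠(NJ, JB) = 90.00° ✓; |NJ| = 9.700 ✓; bearing(N→D) − bearing(N→J) = 102.0° ✓; |ND| = 9.700 ✓; ∠(ND, DQ) = 82.20° ✗; |DQ| = 17.50 ✓.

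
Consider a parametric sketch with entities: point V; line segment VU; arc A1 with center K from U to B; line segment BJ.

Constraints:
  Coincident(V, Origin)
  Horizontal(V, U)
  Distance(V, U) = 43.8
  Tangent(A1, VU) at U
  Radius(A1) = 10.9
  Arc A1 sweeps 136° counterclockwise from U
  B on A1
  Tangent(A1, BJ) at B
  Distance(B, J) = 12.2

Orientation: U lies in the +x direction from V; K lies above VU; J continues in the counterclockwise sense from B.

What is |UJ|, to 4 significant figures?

27.24

V is at the origin; VU is horizontal with |VU| = 43.8 and U on the +x side, so U = (43.80, 0.000). Since A1 is tangent to VU there, KU ⟂ VU, so K = U + (0, 10.9) = (43.80, 10.90). On A1, U sits at bearing -90° from K; a 136° counterclockwise sweep puts B at bearing 46°, so B = K + 10.9·(cos 46°, sin 46°) = (51.37, 18.74). The tangent condition forces KB to be normal to BJ, so BJ runs along (−sin 46°, cos 46°); with |BJ| = 12.2, J = (42.60, 27.22). Then |UJ| = |J − U| = 27.24.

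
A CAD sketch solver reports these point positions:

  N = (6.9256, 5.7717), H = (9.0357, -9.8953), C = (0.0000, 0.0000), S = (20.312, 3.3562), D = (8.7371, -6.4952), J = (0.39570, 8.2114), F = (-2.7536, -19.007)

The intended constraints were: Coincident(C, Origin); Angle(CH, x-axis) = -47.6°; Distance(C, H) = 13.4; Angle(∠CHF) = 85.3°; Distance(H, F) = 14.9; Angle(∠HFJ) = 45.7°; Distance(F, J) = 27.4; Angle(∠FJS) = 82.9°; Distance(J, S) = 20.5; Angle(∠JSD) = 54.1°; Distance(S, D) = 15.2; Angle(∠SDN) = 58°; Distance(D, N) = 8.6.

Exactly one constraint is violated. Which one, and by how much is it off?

Distance(D, N) = 8.6 — off by 3.80.

C = (0.00, 0.00) ✓; CH at -47.60° ✓; |CH| = 13.40 ✓; ∠CHF = 85.30° ✓; |HF| = 14.90 ✓; ∠HFJ = 45.70° ✓; |FJ| = 27.40 ✓; ∠FJS = 82.90° ✓; |JS| = 20.50 ✓; ∠JSD = 54.10° ✓; |SD| = 15.20 ✓; ∠SDN = 58.00° ✓; |DN| = 12.40 ✗.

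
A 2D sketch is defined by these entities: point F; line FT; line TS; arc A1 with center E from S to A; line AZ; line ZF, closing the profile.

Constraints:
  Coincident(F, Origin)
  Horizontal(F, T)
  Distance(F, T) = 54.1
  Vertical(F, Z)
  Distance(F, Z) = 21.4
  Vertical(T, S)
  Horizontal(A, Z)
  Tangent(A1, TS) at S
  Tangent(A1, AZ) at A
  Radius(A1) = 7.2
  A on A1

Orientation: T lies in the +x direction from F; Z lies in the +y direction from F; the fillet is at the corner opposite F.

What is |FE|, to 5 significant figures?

49.003

F is at the origin; FT is horizontal with |FT| = 54.1 and T on the +x side, so T = (54.100, 0.0000). F and Z share the same x with |FZ| = 21.4 and Z on the +y side, so Z = (0.0000, 21.400). The virtual corner opposite F is at (54.100, 21.400). A1 meets TS tangentially, so ES is at right angles to TS and A1 meets AZ tangentially, so EA is at right angles to AZ, with radius 7.2, so the center E sits 7.2 in from both sides at E = (46.900, 14.200). Then |FE| = |E − F| = 49.003.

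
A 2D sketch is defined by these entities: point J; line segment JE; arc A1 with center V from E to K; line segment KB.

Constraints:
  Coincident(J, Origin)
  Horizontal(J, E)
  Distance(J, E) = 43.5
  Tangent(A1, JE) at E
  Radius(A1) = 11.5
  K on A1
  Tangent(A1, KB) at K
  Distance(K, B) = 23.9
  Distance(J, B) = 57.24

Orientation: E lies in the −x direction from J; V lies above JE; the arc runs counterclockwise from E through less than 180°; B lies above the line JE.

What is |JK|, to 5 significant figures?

36.773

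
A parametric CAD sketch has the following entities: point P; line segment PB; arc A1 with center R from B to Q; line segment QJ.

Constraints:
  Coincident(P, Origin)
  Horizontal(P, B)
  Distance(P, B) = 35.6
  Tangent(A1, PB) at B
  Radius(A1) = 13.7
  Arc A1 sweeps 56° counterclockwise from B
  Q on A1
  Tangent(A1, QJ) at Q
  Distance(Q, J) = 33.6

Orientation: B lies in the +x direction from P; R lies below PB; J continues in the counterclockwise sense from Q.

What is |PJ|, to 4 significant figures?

34.33

P is at the origin; P and B share the same y with |PB| = 35.6 and B on the +x side, so B = (35.60, 0.000). The tangent condition forces RB to be normal to PB, so R = B + (0, -13.7) = (35.60, -13.70). On A1, B sits at bearing 90° from R; a 56° counterclockwise sweep puts Q at bearing 146°, so Q = R + 13.7·(cos 146°, sin 146°) = (24.24, -6.039). Since A1 is tangent to QJ there, RQ ⟂ QJ, so QJ runs along (−sin 146°, cos 146°); with |QJ| = 33.6, J = (5.453, -33.89). Then |PJ| = |J − P| = 34.33.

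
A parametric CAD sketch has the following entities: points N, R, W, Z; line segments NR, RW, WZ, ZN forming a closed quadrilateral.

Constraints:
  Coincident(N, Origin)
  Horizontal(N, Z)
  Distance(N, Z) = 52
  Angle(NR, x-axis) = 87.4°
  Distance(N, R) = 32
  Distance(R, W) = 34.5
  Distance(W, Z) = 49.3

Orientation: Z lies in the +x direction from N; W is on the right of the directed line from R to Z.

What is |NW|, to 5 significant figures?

3.7321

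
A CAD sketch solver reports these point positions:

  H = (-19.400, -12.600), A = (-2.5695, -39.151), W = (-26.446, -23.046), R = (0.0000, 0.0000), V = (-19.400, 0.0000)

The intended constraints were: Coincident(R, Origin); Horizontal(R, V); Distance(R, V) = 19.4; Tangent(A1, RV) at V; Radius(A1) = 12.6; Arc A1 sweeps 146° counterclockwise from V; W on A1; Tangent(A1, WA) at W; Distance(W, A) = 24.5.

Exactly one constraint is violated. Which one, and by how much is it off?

Distance(W, A) = 24.5 — off by 4.30.

R = (0.00, 0.00) ✓; R.y = 0.00, V.y = 0.00 ✓; |RV| = 19.40 ✓; ∠(HV, VR) = 90.00° ✓; |HV| = 12.60 ✓; bearing(H→W) − bearing(H→V) = 146.0° ✓; |HW| = 12.60 ✓; ∠(HW, WA) = 90.00° ✓; |WA| = 28.80 ✗.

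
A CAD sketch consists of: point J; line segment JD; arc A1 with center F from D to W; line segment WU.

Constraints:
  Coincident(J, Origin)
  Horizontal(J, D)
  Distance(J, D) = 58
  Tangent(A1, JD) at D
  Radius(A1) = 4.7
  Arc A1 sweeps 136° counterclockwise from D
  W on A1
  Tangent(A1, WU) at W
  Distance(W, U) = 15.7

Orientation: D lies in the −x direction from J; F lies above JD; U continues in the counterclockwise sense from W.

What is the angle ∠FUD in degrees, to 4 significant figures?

6.413°

J is at the origin; J and D share the same y with |JD| = 58.0 and D on the −x side, so D = (-58.00, 0.000). A1 meets JD tangentially, so FD is at right angles to JD, so F = D + (0, 4.7) = (-58.00, 4.700). On A1, D sits at bearing -90° from F; a 136° counterclockwise sweep puts W at bearing 46°, so W = F + 4.7·(cos 46°, sin 46°) = (-54.74, 8.081). Since A1 is tangent to WU there, FW ⟂ WU, so WU runs along (−sin 46°, cos 46°); with |WU| = 15.7, U = (-66.03, 18.99). Then cos ∠FUD = UF·UD / (|UF||UD|), giving 6.413°.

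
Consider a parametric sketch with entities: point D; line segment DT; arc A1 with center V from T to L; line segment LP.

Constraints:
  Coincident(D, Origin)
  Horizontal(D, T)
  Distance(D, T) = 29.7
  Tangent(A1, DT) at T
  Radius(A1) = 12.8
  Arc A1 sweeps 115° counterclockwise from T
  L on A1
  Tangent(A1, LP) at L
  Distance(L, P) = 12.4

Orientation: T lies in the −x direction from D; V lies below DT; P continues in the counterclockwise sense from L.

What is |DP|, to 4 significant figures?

46.56

On A1, T sits at bearing 90° from V; a 115° counterclockwise sweep puts L at bearing 205°, so L = V + 12.8·(cos 205°, sin 205°) = (-41.30, -18.21). Since A1 is tangent to LP there, VL ⟂ LP, so LP runs along (−sin 205°, cos 205°); with |LP| = 12.4, P = (-36.06, -29.45). Then |DP| = |P − D| = 46.56.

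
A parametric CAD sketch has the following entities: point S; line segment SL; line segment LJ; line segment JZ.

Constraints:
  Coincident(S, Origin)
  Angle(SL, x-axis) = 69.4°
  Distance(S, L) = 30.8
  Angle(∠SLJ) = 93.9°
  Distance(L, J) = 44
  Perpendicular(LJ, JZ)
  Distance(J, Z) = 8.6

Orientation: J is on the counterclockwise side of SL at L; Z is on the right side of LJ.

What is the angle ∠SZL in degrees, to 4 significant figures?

29.41°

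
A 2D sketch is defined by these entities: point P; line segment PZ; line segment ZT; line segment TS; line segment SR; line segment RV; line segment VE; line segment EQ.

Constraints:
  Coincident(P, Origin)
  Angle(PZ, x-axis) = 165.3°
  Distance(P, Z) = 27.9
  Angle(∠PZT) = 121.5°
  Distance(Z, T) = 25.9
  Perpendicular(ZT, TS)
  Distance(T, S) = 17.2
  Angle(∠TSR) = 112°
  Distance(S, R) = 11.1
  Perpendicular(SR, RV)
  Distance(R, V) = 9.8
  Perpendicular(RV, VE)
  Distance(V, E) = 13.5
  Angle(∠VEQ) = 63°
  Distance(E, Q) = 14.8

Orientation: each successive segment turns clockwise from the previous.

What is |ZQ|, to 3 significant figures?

31.9

P is at the origin; PZ runs at 165.3° with length 27.9, so Z = (-27.0, 7.08). ∠PZT = 121.5° gives ZT at 107° from the x-axis; with |ZT| = 25.9, T = (-34.5, 31.9). The perpendicularity gives TS at right angles to ZT, so TS runs at 16.8°; with |TS| = 17.2, S = (-18.0, 36.8). ∠TSR = 112.0° gives SR at -51.2° from the x-axis; with |SR| = 11.1, R = (-11.1, 28.2). SR is perpendicular to RV, so RV runs at -141°; with |RV| = 9.8, V = (-18.7, 22.1). RV ⟂ VE, so VE runs at 129°; with |VE| = 13.5, E = (-27.1, 32.6). ∠VEQ = 63.0° gives EQ at 11.8° from the x-axis; with |EQ| = 14.8, Q = (-12.7, 35.6). Then |ZQ| = |Q − Z| = 31.9.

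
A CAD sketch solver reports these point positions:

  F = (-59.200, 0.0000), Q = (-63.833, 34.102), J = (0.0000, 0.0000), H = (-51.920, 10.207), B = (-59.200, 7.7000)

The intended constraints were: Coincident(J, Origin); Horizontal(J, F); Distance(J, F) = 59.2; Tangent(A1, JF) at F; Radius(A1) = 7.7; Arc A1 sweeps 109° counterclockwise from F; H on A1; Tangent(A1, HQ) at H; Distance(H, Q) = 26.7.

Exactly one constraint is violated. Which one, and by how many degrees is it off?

Tangent(A1, HQ) at H — off by 7.50°.

J = (0.00, 0.00) ✓; J.y = 0.00, F.y = 0.00 ✓; |JF| = 59.20 ✓; ∠(BF, FJ) = 90.00° ✓; |BF| = 7.700 ✓; bearing(B→H) − bearing(B→F) = 109.0° ✓; |BH| = 7.700 ✓; ∠(BH, HQ) = 82.50° ✗; |HQ| = 26.70 ✓.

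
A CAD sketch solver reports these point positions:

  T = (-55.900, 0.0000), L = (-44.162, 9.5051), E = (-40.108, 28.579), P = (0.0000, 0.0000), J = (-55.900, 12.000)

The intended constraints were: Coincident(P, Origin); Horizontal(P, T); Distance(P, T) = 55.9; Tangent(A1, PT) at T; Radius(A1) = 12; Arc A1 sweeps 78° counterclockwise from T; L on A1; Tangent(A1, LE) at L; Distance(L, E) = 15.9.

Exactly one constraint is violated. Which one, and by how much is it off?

Distance(L, E) = 15.9 — off by 3.60.

P = (0.00, 0.00) ✓; P.y = 0.00, T.y = 0.00 ✓; |PT| = 55.90 ✓; ∠(JT, TP) = 90.00° ✓; |JT| = 12.00 ✓; bearing(J→L) − bearing(J→T) = 78.00° ✓; |JL| = 12.00 ✓; ∠(JL, LE) = 90.00° ✓; |LE| = 19.50 ✗.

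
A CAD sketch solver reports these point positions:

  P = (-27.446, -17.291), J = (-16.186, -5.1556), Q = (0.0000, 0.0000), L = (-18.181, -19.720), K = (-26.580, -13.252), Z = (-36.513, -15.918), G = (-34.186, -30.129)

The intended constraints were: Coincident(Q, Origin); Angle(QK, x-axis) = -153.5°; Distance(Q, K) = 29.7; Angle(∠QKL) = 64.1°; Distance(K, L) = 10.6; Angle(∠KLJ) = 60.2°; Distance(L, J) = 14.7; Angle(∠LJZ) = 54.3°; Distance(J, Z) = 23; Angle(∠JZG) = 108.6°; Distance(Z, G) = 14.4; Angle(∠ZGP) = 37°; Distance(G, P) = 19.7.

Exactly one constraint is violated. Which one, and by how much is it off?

Distance(G, P) = 19.7 — off by 5.20.

Q = (0.00, 0.00) ✓; QK at -153.5° ✓; |QK| = 29.70 ✓; ∠QKL = 64.10° ✓; |KL| = 10.60 ✓; ∠KLJ = 60.20° ✓; |LJ| = 14.70 ✓; ∠LJZ = 54.30° ✓; |JZ| = 23.00 ✓; ∠JZG = 108.6° ✓; |ZG| = 14.40 ✓; ∠ZGP = 37.00° ✓; |GP| = 14.50 ✗.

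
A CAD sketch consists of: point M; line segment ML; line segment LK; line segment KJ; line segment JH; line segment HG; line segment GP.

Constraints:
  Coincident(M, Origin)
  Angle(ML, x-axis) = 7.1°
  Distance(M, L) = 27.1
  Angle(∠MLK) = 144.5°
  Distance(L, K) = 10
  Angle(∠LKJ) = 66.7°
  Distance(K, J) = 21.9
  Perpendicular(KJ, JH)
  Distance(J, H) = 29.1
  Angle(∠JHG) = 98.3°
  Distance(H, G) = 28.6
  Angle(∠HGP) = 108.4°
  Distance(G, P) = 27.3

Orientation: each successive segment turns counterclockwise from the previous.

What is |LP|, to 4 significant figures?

22.62

M is at the origin; ML runs at 7.1° with length 27.1, so L = (26.89, 3.350). ∠MLK = 144.5° gives LK at 42.60° from the x-axis; with |LK| = 10.0, K = (34.25, 10.12). ∠LKJ = 66.7° gives KJ at 155.9° from the x-axis; with |KJ| = 21.9, J = (14.26, 19.06). KJ ⟂ JH, so JH runs at -114.1°; with |JH| = 29.1, H = (2.380, -7.503). ∠JHG = 98.3° gives HG at -32.40° from the x-axis; with |HG| = 28.6, G = (26.53, -22.83). ∠HGP = 108.4° gives GP at 39.20° from the x-axis; with |GP| = 27.3, P = (47.68, -5.573). Then |LP| = |P − L| = 22.62.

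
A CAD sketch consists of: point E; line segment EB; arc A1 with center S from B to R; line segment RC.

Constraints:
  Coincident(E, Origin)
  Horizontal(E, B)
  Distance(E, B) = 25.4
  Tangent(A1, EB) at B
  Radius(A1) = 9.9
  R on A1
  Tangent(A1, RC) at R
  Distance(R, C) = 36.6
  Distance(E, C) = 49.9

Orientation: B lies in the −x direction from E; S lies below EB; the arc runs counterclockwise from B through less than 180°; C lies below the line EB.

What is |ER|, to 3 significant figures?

37.1

Checks: E = (0.00, 0.00) ✓; |SB| = 9.900 ✓; |SR| = 9.900 ✓; ∠(SR, RC) = 90.00° ✓; |RC| = 36.60 ✓; |EC| = 49.90 ✓.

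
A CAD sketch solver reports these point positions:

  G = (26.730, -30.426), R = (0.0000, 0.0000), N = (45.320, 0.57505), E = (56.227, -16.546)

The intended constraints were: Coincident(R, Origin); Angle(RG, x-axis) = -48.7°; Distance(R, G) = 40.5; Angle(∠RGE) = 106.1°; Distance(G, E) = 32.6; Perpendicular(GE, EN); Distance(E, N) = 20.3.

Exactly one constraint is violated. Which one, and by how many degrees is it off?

Perpendicular(GE, EN) — off by 7.30°.

R = (0.00, 0.00) ✓; RG at -48.70° ✓; |RG| = 40.50 ✓; ∠RGE = 106.1° ✓; |GE| = 32.60 ✓; ∠(GE, EN) = 97.30° ✗; |EN| = 20.30 ✓.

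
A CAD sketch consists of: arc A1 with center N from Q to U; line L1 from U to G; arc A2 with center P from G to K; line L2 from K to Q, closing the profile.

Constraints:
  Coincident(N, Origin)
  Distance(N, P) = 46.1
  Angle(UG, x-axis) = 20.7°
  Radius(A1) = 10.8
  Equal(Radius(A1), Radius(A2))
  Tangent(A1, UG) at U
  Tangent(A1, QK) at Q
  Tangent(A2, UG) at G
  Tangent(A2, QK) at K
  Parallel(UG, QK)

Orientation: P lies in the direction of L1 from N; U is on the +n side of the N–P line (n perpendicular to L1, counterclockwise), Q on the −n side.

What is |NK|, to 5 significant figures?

47.348

The slot axis is L1's direction at 20.7°, so u = (cos 20.7°, sin 20.7°) = (0.93544, 0.35347) and n = (−sin 20.7°, cos 20.7°) = (-0.35347, 0.93544). N is at the origin and P lies 46.1 along u from N, so P = 46.1·u = (43.124, 16.295). Tangency of A1 to both parallel lines with radius 10.8 puts U and Q at N ± 10.8·n: U = (-3.8175, 10.103), Q = (3.8175, -10.103). Equal radii place G and K the same way about P: G = P + 10.8·n = (39.306, 26.398), K = P − 10.8·n = (46.941, 6.1924). Then |NK| = |K − N| = 47.348.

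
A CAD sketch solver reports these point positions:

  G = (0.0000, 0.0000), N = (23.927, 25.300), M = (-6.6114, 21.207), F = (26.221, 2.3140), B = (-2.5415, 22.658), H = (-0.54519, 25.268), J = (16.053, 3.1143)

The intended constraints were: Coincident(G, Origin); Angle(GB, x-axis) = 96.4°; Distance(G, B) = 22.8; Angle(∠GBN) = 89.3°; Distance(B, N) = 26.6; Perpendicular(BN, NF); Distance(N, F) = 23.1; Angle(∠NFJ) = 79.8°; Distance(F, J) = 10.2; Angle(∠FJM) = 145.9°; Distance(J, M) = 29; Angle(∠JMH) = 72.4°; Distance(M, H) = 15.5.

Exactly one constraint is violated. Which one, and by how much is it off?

Distance(M, H) = 15.5 — off by 8.20.

G = (0.00, 0.00) ✓; GB at 96.40° ✓; |GB| = 22.80 ✓; ∠GBN = 89.30° ✓; |BN| = 26.60 ✓; ∠(BN, NF) = 90.00° ✓; |NF| = 23.10 ✓; ∠NFJ = 79.80° ✓; |FJ| = 10.20 ✓; ∠FJM = 145.9° ✓; |JM| = 29.00 ✓; ∠JMH = 72.40° ✓; |MH| = 7.300 ✗.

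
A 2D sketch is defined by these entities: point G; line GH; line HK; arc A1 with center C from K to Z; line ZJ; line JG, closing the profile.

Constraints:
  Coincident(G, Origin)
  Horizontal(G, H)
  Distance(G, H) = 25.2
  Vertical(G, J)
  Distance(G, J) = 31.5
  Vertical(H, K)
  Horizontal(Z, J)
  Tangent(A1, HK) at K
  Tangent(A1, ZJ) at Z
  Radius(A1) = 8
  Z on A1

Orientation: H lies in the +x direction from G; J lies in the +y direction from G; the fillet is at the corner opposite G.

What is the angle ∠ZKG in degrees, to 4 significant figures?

88.00°

The virtual corner opposite G is at (25.20, 31.50). Tangency of A1 to HK means the radius CK is perpendicular to HK and the tangent condition forces CZ to be normal to ZJ, with radius 8.0, so the center C sits 8.0 in from both sides at C = (17.20, 23.50). That places the tangent points at K = (25.20, 23.50) on HK and Z = (17.20, 31.50) on ZJ. Then cos ∠ZKG = KZ·KG / (|KZ||KG|), giving 88.00°.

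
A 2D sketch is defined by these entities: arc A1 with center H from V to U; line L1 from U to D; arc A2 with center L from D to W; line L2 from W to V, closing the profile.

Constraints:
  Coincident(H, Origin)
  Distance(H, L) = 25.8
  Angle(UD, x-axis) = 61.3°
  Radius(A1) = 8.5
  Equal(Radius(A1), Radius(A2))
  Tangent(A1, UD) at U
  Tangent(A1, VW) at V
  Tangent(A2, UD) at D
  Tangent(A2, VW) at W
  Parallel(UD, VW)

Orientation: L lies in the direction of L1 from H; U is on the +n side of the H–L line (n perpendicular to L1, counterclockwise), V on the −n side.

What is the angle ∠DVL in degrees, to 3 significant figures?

15.1°

Tangency of A1 to both parallel lines with radius 8.5 puts U and V at H ± 8.5·n: U = (-7.46, 4.08), V = (7.46, -4.08). Equal radii place D and W the same way about L: D = L + 8.5·n = (4.93, 26.7), W = L − 8.5·n = (19.8, 18.5). Then cos ∠DVL = VD·VL / (|VD||VL|), giving 15.1°.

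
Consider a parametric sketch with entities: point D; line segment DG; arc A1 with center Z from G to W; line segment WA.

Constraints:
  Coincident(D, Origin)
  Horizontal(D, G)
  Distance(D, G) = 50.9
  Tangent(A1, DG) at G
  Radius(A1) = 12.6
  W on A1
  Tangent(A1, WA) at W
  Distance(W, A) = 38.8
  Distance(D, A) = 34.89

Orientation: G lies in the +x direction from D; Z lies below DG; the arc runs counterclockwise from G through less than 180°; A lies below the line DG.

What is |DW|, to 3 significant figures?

42.0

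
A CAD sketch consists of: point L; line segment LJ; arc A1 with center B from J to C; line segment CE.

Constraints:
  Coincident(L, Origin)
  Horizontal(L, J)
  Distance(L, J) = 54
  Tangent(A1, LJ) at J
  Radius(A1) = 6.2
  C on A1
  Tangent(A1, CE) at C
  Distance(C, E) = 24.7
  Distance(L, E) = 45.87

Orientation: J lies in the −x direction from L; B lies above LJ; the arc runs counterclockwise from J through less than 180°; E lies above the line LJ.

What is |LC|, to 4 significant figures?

48.52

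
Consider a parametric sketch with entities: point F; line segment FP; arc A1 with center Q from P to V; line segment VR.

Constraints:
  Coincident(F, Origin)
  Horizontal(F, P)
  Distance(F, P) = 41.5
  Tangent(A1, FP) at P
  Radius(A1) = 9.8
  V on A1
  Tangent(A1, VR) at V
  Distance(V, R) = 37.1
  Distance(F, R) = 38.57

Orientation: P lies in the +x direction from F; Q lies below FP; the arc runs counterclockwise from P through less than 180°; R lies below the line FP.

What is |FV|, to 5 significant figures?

33.502

F is at the origin; F and P share the same y with |FP| = 41.5 and P on the +x side, so P = (41.500, 0.0000). Tangency of A1 to FP means the radius QP is perpendicular to FP, so Q = P + (0, -9.8) = (41.500, -9.8000). Since QV ⟂ VR (tangency), |QR| = √(9.8² + 37.1²) = 38.373 regardless of where V sits on A1. So R lies on both circle(F, 38.57) and circle(Q, 38.373); the below-FP intersection is R = (13.564, -36.106). V is the foot of the tangent from R: V = (33.182, -4.6178).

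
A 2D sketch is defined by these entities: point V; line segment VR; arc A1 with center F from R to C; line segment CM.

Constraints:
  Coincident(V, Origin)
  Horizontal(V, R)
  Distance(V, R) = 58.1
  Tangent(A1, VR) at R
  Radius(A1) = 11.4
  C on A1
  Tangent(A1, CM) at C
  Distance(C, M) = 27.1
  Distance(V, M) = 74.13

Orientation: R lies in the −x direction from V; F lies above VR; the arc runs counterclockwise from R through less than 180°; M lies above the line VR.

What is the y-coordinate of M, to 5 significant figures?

40.531

Checks: V = (0.00, 0.00) ✓; |FC| = 11.40 ✓; ∠(FC, CM) = 90.00° ✓; |CM| = 27.10 ✓; |VM| = 74.13 ✓.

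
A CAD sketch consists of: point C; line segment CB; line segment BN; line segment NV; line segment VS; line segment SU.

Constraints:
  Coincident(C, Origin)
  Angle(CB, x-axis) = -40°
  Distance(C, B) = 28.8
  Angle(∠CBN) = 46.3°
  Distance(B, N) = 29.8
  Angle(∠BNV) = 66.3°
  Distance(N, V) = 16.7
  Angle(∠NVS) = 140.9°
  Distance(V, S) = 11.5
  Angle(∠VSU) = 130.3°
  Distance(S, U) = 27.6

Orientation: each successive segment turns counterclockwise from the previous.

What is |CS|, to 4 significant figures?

7.044

∠BNV = 66.3° gives NV at -152.6° from the x-axis; with |NV| = 16.7, V = (5.313, 3.540). ∠NVS = 140.9° gives VS at -113.5° from the x-axis; with |VS| = 11.5, S = (0.7269, -7.006). Then |CS| = |S − C| = 7.044.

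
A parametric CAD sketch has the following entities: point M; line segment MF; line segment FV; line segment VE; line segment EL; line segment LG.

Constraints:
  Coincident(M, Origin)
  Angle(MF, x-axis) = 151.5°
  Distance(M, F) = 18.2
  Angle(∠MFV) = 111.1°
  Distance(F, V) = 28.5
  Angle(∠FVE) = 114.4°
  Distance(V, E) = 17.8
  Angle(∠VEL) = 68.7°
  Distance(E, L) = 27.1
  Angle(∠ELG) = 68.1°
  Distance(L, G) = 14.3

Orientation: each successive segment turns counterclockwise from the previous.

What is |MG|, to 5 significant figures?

23.728

∠VEL = 68.7° gives EL at 37.300° from the x-axis; with |EL| = 27.1, L = (-11.235, -10.475). ∠ELG = 68.1° gives LG at 149.20° from the x-axis; with |LG| = 14.3, G = (-23.518, -3.1531). Then |MG| = |G − M| = 23.728.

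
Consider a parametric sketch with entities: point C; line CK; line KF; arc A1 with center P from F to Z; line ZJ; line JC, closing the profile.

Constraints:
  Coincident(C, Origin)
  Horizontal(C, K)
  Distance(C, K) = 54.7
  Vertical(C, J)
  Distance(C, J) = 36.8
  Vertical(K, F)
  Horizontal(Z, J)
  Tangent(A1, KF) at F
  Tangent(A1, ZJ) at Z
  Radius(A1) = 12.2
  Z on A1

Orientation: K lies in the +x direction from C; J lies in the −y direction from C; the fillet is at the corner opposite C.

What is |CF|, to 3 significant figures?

60.0

C is at the origin; C and K share the same y with |CK| = 54.7 and K on the +x side, so K = (54.7, 0.00). CJ is vertical with |CJ| = 36.8 and J on the −y side, so J = (0.00, -36.8). The virtual corner opposite C is at (54.7, -36.8). A1 meets KF tangentially, so PF is at right angles to KF and A1 meets ZJ tangentially, so PZ is at right angles to ZJ, with radius 12.2, so the center P sits 12.2 in from both sides at P = (42.5, -24.6). That places the tangent points at F = (54.7, -24.6) on KF and Z = (42.5, -36.8) on ZJ. Then |CF| = |F − C| = 60.0.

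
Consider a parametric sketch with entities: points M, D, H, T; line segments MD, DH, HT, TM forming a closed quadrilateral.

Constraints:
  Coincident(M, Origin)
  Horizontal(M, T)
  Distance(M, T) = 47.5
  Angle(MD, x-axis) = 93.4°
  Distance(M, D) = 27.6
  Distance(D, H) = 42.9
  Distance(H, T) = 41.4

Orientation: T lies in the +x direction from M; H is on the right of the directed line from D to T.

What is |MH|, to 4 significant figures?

16.52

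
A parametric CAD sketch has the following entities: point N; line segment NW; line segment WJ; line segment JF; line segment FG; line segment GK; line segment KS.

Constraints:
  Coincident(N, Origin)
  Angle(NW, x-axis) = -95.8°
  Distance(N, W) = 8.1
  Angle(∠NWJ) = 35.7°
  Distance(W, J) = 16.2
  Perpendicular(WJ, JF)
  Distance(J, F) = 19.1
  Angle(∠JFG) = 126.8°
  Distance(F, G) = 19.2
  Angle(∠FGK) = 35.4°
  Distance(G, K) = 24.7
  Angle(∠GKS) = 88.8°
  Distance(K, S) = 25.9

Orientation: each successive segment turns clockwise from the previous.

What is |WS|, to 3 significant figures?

36.3

N is at the origin; NW runs at -95.8° with length 8.1, so W = (-0.819, -8.06). ∠NWJ = 35.7° gives WJ at 120° from the x-axis; with |WJ| = 16.2, J = (-8.89, 5.99). WJ is perpendicular to JF, so JF runs at 29.9°; with |JF| = 19.1, F = (7.66, 15.5). ∠JFG = 126.8° gives FG at -23.3° from the x-axis; with |FG| = 19.2, G = (25.3, 7.91). ∠FGK = 35.4° gives GK at -168° from the x-axis; with |GK| = 24.7, K = (1.15, 2.73). ∠GKS = 88.8° gives KS at 101° from the x-axis; with |KS| = 25.9, S = (-3.75, 28.2). Then |WS| = |S − W| = 36.3.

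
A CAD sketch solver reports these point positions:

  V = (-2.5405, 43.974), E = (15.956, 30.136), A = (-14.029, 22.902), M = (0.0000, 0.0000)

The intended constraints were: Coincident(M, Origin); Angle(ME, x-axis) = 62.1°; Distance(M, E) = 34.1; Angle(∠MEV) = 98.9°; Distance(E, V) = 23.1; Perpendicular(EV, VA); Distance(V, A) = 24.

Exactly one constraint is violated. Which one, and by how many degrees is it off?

Perpendicular(EV, VA) — off by 8.20°.

M = (0.00, 0.00) ✓; ME at 62.10° ✓; |ME| = 34.10 ✓; ∠MEV = 98.90° ✓; |EV| = 23.10 ✓; ∠(EV, VA) = 98.20° ✗; |VA| = 24.00 ✓.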